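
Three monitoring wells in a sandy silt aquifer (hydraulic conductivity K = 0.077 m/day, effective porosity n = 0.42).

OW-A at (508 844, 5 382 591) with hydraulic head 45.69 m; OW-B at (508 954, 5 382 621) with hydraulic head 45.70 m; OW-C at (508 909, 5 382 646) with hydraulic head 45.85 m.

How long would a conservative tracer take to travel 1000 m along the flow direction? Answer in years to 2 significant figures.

3500 years

Differences from OW-A: to OW-B (Δx, Δy, Δh) = (110, 30, +0.01); to OW-C = (65, 55, +0.16).
Determinant of the coordinate differences = 110·55 − 65·30 = 4100.
∂h/∂x = [(+0.01)·55 − (+0.16)·30] / 4100 = -0.001037
∂h/∂y = [110·(+0.16) − 65·(+0.01)] / 4100 = +0.004134
|∇h| = √(-0.001037² + 0.004134²) = 0.004262
Seepage velocity v = K·i/n = 0.077 × 0.004262 / 0.42 = 0.0007814 m/day.
t = 1000 / 0.0007814 = 1.28e+06 days = 3.5e+03 years.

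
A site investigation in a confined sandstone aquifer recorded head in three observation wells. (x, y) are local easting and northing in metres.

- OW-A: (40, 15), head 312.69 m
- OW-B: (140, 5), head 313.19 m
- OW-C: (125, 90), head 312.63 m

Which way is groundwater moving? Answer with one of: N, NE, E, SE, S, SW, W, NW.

NW

With h = a·x + b·y + c and OW-A as origin, the differences give:
  100·a + (-10)·b = +0.50
  85·a + 75·b = -0.06
Eliminate b (×75 and ×(-10), subtract): 8350·a = 36.900 → a = ∂h/∂x = +0.004419
Back-substitute: b = ∂h/∂y = -0.005808.
Flow = −∇h = (-0.004419 east, +0.005808 north), which points northwest.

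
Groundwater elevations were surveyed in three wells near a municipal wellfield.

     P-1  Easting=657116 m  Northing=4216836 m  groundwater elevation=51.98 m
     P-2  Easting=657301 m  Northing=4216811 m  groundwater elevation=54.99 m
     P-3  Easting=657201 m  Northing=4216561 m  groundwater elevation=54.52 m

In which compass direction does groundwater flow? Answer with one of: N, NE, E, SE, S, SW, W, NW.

Differences from P-1: to P-2 (Δx, Δy, Δh) = (185, -25, +3.01); to P-3 = (85, -275, +2.54).
Solve a·Δx + b·Δy = Δh: det = 185·(-275) − 85·(-25) = -48750.
∂h/∂x = [(+3.01)·(-275) − (+2.54)·(-25)] / -48750 = +0.01568
∂h/∂y = [185·(+2.54) − 85·(+3.01)] / -48750 = -0.004391
Flow = −∇h = (-0.01568 east, +0.004391 north), which points west.

W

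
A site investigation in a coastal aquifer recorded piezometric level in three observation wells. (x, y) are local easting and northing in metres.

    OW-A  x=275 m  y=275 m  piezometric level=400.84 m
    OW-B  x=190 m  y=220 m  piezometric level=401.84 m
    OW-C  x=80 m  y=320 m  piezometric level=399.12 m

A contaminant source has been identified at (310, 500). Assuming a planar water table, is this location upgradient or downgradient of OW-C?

downgradient

Taking OW-A as reference: OW-B−OW-A = (-85, -55, +1.00); OW-C−OW-A = (-195, 45, -1.72).
Solve a·Δx + b·Δy = Δh: det = (-85)·45 − (-195)·(-55) = -14550.
∂h/∂x = [(+1.00)·45 − (-1.72)·(-55)] / -14550 = +0.003409
∂h/∂y = [(-85)·(-1.72) − (-195)·(+1.00)] / -14550 = -0.02345
Head at (310, 500) = 400.84 + (+0.003409)·(35) + (-0.02345)·(225) = 395.68 m.
That is lower than the 399.12 m at OW-C, so the point is downgradient.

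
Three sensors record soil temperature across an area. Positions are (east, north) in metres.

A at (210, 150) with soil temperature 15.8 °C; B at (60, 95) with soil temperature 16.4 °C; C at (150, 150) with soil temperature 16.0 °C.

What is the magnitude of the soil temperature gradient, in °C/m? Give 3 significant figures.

0.00380 °C/m

With T = a·x + b·y + c and A as origin, the differences give:
  (-150)·a + (-55)·b = +0.6
  (-60)·a + 0·b = +0.2
Eliminate b (×0 and ×(-55), subtract): -3300·a = 11.00 → a = ∂T/∂x = -0.003333
Back-substitute: b = ∂T/∂y = -0.001818.
|∇f| = √(-0.003333² + -0.001818²) = 0.003797 °C/m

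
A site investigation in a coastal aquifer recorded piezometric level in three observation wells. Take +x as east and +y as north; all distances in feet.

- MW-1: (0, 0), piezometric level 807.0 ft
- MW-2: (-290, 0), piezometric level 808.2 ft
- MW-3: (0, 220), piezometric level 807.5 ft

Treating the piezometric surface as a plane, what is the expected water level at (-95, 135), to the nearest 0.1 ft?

∂h/∂x = (808.2 − 807.0) / (-290 − 0) = -0.004138
∂h/∂y = (807.5 − 807.0) / (220 − 0) = +0.002273
h(-95, 135) = 807.0 + (-0.004138)·(-95) + (+0.002273)·(135) = 807.0 +0.393 +0.307 = 807.700 ft.

807.7 ft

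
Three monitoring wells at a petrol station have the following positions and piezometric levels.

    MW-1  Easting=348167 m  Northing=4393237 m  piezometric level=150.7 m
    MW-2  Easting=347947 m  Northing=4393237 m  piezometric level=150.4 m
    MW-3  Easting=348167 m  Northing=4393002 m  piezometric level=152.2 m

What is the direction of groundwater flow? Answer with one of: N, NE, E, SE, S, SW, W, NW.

∂h/∂x = (150.4 − 150.7) / (347947 − 348167) = +0.001364
∂h/∂y = (152.2 − 150.7) / (4393002 − 4393237) = -0.006383
Flow = −∇h = (-0.001364 east, +0.006383 north), which points north.

N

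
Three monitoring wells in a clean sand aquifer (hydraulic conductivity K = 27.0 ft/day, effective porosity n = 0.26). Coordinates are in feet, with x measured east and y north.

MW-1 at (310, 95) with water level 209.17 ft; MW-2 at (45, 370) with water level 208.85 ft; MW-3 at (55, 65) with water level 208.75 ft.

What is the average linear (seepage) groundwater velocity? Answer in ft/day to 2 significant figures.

Three-point gradient (reference MW-1): Δ to MW-2 = (-265, 275, -0.32), Δ to MW-3 = (-255, -30, -0.42).
∂h/∂x = +0.001602, ∂h/∂y = +0.0003804 (det = 78075).
|∇h| = √(0.001602² + 0.0003804²) = 0.001647
Seepage velocity v = K·i/n = 27.0 × 0.001647 / 0.26 = 0.171 ft/day.

0.17 ft/day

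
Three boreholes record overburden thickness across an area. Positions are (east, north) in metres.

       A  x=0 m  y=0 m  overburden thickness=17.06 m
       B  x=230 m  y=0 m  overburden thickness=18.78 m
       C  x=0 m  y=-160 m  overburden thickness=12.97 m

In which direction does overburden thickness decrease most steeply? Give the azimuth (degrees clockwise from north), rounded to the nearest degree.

196°

∂d/∂x = (18.78 − 17.06) / (230 − 0) = +0.007478
∂d/∂y = (12.97 − 17.06) / (-160 − 0) = +0.02556
Steepest decrease is along −∇f: components (-0.007478 E, -0.02556 N).
Azimuth = atan2(-0.007478, -0.02556) = 196.3° ≈ 196°.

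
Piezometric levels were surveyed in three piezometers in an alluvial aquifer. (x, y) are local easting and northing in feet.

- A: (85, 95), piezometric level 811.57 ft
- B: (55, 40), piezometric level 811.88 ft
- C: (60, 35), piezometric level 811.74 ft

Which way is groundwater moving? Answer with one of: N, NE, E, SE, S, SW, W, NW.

With h = a·x + b·y + c and A as origin, the differences give:
  (-30)·a + (-55)·b = +0.31
  (-25)·a + (-60)·b = +0.17
Eliminate b (×(-60) and ×(-55), subtract): 425·a = -9.250 → a = ∂h/∂x = -0.02176
Back-substitute: b = ∂h/∂y = +0.006235.
Flow = −∇h = (+0.02176 east, -0.006235 north), which points east.

E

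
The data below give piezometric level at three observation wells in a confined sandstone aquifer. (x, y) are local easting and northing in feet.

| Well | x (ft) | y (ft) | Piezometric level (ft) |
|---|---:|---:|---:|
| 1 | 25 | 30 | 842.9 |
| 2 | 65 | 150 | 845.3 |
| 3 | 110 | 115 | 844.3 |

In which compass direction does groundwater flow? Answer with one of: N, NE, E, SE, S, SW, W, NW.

S

With h = a·x + b·y + c and 1 as origin, the differences give:
  40·a + 120·b = +2.4
  85·a + 85·b = +1.4
Eliminate b (×85 and ×120, subtract): -6800·a = 36.00 → a = ∂h/∂x = -0.005294
Back-substitute: b = ∂h/∂y = +0.02176.
Flow = −∇h = (+0.005294 east, -0.02176 north), which points south.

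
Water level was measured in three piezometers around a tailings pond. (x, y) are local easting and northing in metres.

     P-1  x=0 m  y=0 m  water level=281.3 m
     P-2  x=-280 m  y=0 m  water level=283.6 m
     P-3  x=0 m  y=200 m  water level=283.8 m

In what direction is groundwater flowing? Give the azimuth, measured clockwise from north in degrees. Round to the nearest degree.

147°

∂h/∂x = (283.6 − 281.3) / (-280 − 0) = -0.008214
∂h/∂y = (283.8 − 281.3) / (200 − 0) = +0.01250
Flow direction (−∇h) has components (+0.008214 E, -0.01250 N).
Azimuth = atan2(E, N) = atan2(+0.008214, -0.01250) = 146.7° ≈ 147°.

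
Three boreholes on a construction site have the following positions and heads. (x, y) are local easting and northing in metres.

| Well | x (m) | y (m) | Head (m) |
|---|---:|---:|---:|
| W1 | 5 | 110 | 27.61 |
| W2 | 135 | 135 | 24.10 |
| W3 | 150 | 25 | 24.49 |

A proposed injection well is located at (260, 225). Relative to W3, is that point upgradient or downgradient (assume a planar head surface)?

downgradient

With h = a·x + b·y + c and W1 as origin, the differences give:
  130·a + 25·b = -3.51
  145·a + (-85)·b = -3.12
Eliminate b (×(-85) and ×25, subtract): -14675·a = 376.350 → a = ∂h/∂x = -0.02565
Back-substitute: b = ∂h/∂y = -0.007043.
Head at (260, 225) = 27.61 + (-0.02565)·(255) + (-0.007043)·(115) = 20.26 m.
That is lower than the 24.49 m at W3, so the point is downgradient.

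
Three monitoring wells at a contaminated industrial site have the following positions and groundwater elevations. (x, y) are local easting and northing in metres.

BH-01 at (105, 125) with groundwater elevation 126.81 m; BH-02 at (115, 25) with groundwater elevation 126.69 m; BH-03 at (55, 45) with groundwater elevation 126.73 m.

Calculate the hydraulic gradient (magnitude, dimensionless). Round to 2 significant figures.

With h = a·x + b·y + c and BH-01 as origin, the differences give:
  10·a + (-100)·b = -0.12
  (-50)·a + (-80)·b = -0.08
Eliminate b (×(-80) and ×(-100), subtract): -5800·a = 1.600 → a = ∂h/∂x = -0.0002759
Back-substitute: b = ∂h/∂y = +0.001172.
|∇h| = √(-0.0002759² + 0.001172²) = 0.001204

0.0012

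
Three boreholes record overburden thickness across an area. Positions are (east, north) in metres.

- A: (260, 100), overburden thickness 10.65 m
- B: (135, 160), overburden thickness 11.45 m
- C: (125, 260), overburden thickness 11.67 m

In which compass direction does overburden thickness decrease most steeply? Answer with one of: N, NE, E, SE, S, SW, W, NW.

E

With d = a·x + b·y + c and A as origin, the differences give:
  (-125)·a + 60·b = +0.80
  (-135)·a + 160·b = +1.02
Eliminate b (×160 and ×60, subtract): -11900·a = 66.800 → a = ∂d/∂x = -0.005613
Back-substitute: b = ∂d/∂y = +0.001639.
Steepest decrease is along −∇f = (+0.005613 E, -0.001639 N) → east.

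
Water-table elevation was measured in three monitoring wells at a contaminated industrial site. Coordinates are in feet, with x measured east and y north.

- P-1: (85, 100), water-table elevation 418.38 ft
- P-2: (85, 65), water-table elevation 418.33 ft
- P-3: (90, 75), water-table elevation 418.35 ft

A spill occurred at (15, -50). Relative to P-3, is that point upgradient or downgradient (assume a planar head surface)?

downgradient

Differences from P-1: to P-2 (Δx, Δy, Δh) = (0, -35, -0.05); to P-3 = (5, -25, -0.03).
Solve a·Δx + b·Δy = Δh: det = 0·(-25) − 5·(-35) = 175.
∂h/∂x = [(-0.05)·(-25) − (-0.03)·(-35)] / 175 = +0.001143
∂h/∂y = [0·(-0.03) − 5·(-0.05)] / 175 = +0.001429
Head at (15, -50) = 418.38 + (+0.001143)·(-70) + (+0.001429)·(-150) = 418.09 ft.
That is lower than the 418.35 ft at P-3, so the point is downgradient.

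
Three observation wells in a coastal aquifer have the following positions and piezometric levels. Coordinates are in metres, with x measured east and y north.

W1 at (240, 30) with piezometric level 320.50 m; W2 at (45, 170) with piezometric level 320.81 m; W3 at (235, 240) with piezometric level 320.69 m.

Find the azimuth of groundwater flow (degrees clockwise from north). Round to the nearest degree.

With h = a·x + b·y + c and W1 as origin, the differences give:
  (-195)·a + 140·b = +0.31
  (-5)·a + 210·b = +0.19
Eliminate b (×210 and ×140, subtract): -40250·a = 38.500 → a = ∂h/∂x = -0.0009565
Back-substitute: b = ∂h/∂y = +0.0008820.
Flow direction (−∇h) has components (+0.0009565 E, -0.0008820 N).
Azimuth = atan2(E, N) = atan2(+0.0009565, -0.0008820) = 132.7° ≈ 133°.

133°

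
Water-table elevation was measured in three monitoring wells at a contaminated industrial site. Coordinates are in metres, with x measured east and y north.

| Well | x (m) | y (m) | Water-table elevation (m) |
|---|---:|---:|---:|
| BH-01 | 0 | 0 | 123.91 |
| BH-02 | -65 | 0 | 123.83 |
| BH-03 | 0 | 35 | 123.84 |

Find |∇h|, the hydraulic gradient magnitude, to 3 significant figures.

0.00235

∂h/∂x = (123.83 − 123.91) / (-65 − 0) = +0.001231
∂h/∂y = (123.84 − 123.91) / (35 − 0) = -0.002000
|∇h| = √(0.001231² + -0.002000²) = 0.002348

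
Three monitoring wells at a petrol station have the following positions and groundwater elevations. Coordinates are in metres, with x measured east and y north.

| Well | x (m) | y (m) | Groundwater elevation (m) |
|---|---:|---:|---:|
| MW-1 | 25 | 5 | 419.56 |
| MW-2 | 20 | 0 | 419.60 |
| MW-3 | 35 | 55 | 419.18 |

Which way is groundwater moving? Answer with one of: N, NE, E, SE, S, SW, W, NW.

Three-point gradient (reference MW-1): Δ to MW-2 = (-5, -5, +0.04), Δ to MW-3 = (10, 50, -0.38).
∂h/∂x = -0.0005000, ∂h/∂y = -0.007500 (det = -200).
Flow = −∇h = (+0.0005000 east, +0.007500 north), which points north.

N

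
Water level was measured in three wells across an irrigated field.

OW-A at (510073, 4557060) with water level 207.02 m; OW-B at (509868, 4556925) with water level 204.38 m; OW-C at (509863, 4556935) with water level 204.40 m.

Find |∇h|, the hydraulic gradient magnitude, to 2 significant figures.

0.011

With h = a·x + b·y + c and OW-A as origin, the differences give:
  (-205)·a + (-135)·b = -2.64
  (-210)·a + (-125)·b = -2.62
Eliminate b (×(-125) and ×(-135), subtract): -2725·a = -23.700 → a = ∂h/∂x = +0.008697
Back-substitute: b = ∂h/∂y = +0.006349.
|∇h| = √(0.008697² + 0.006349²) = 0.01077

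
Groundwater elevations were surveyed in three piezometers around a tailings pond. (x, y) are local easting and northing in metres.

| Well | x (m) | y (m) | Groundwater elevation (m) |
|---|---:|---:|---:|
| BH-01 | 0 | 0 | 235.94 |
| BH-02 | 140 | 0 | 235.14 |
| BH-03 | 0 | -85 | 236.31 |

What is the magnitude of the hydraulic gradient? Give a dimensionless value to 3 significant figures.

0.00718

∂h/∂x = (235.14 − 235.94) / (140 − 0) = -0.005714
∂h/∂y = (236.31 − 235.94) / (-85 − 0) = -0.004353
|∇h| = √(-0.005714² + -0.004353²) = 0.007183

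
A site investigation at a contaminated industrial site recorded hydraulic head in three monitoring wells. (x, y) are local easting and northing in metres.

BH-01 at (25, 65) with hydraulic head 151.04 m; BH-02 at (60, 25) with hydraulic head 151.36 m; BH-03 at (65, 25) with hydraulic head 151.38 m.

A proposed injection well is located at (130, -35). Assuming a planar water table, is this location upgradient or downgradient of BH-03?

upgradient

Differences from BH-01: to BH-02 (Δx, Δy, Δh) = (35, -40, +0.32); to BH-03 = (40, -40, +0.34).
Solve a·Δx + b·Δy = Δh: det = 35·(-40) − 40·(-40) = 200.
∂h/∂x = [(+0.32)·(-40) − (+0.34)·(-40)] / 200 = +0.004000
∂h/∂y = [35·(+0.34) − 40·(+0.32)] / 200 = -0.004500
Head at (130, -35) = 151.04 + (+0.004000)·(105) + (-0.004500)·(-100) = 151.91 m.
That is higher than the 151.38 m at BH-03, so the point is upgradient.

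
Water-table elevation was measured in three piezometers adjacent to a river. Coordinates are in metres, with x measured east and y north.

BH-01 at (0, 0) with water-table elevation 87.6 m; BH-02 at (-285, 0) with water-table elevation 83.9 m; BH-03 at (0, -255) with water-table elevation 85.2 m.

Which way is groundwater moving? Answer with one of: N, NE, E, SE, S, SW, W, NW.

∂h/∂x = (83.9 − 87.6) / (-285 − 0) = +0.01298
∂h/∂y = (85.2 − 87.6) / (-255 − 0) = +0.009412
Flow = −∇h = (-0.01298 east, -0.009412 north), which points southwest.

SW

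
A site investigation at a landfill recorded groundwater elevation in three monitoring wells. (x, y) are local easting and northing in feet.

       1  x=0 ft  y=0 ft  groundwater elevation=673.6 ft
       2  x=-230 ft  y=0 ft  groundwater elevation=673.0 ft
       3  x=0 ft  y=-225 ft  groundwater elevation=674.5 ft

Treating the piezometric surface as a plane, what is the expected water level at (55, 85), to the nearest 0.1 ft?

∂h/∂x = (673.0 − 673.6) / (-230 − 0) = +0.002609
∂h/∂y = (674.5 − 673.6) / (-225 − 0) = -0.004000
h(55, 85) = 673.6 + (+0.002609)·(55) + (-0.004000)·(85) = 673.6 +0.143 -0.340 = 673.403 ft.

673.4 ft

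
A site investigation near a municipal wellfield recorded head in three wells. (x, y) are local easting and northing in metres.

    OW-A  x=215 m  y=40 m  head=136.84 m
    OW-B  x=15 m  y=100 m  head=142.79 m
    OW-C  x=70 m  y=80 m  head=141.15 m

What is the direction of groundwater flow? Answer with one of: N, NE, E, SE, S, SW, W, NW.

With h = a·x + b·y + c and OW-A as origin, the differences give:
  (-200)·a + 60·b = +5.95
  (-145)·a + 40·b = +4.31
Eliminate b (×40 and ×60, subtract): 700·a = -20.600 → a = ∂h/∂x = -0.02943
Back-substitute: b = ∂h/∂y = +0.001071.
Flow = −∇h = (+0.02943 east, -0.001071 north), which points east.

E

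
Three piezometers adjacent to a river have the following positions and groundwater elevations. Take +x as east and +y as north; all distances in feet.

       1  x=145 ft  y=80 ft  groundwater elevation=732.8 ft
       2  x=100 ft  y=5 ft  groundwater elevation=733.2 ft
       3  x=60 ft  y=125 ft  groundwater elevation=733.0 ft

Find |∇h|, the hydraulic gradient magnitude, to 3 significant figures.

0.00493

Differences from 1: to 2 (Δx, Δy, Δh) = (-45, -75, +0.4); to 3 = (-85, 45, +0.2).
Determinant of the coordinate differences = (-45)·45 − (-85)·(-75) = -8400.
∂h/∂x = [(+0.4)·45 − (+0.2)·(-75)] / -8400 = -0.003929
∂h/∂y = [(-45)·(+0.2) − (-85)·(+0.4)] / -8400 = -0.002976
|∇h| = √(-0.003929² + -0.002976²) = 0.004929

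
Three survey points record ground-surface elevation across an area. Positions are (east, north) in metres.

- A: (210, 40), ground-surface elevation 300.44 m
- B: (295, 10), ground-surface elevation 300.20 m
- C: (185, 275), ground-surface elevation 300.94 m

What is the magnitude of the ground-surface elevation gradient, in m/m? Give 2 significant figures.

0.0029 m/m

Taking A as reference: B−A = (85, -30, -0.24); C−A = (-25, 235, +0.50).
Determinant of the coordinate differences = 85·235 − (-25)·(-30) = 19225.
∂z/∂x = [(-0.24)·235 − (+0.50)·(-30)] / 19225 = -0.002153
∂z/∂y = [85·(+0.50) − (-25)·(-0.24)] / 19225 = +0.001899
|∇f| = √(-0.002153² + 0.001899²) = 0.002871 m/m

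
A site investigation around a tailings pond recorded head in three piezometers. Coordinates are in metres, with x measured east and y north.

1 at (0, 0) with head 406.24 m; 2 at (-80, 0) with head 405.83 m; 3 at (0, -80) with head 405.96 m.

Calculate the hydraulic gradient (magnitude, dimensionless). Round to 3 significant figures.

0.00621

∂h/∂x = (405.83 − 406.24) / (-80 − 0) = +0.005125
∂h/∂y = (405.96 − 406.24) / (-80 − 0) = +0.003500
|∇h| = √(0.005125² + 0.003500²) = 0.006206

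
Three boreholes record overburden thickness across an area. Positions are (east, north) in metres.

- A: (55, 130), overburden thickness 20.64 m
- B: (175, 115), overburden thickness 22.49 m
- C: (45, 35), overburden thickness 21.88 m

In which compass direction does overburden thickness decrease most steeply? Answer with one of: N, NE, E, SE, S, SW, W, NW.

Differences from A: to B (Δx, Δy, Δh) = (120, -15, +1.85); to C = (-10, -95, +1.24).
Determinant of the coordinate differences = 120·(-95) − (-10)·(-15) = -11550.
∂d/∂x = [(+1.85)·(-95) − (+1.24)·(-15)] / -11550 = +0.01361
∂d/∂y = [120·(+1.24) − (-10)·(+1.85)] / -11550 = -0.01448
Steepest decrease is along −∇f = (-0.01361 E, +0.01448 N) → northwest.

NW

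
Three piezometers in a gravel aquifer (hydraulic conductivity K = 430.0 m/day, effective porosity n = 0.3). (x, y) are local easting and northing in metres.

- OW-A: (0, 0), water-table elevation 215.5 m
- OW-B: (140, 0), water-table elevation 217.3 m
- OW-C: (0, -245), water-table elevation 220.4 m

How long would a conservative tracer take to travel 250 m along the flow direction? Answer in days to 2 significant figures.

7.3 days

∂h/∂x = (217.3 − 215.5) / (140 − 0) = +0.01286
∂h/∂y = (220.4 − 215.5) / (-245 − 0) = -0.02000
|∇h| = √(0.01286² + -0.02000²) = 0.02378
Seepage velocity v = K·i/n = 430.0 × 0.02378 / 0.3 = 34.08 m/day.
t = 250 / 34.08 = 7.336 days.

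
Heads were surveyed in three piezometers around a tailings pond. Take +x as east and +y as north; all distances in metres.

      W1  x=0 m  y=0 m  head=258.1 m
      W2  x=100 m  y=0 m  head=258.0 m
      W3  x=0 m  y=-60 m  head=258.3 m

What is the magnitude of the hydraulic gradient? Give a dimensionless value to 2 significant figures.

∂h/∂x = (258.0 − 258.1) / (100 − 0) = -0.001000
∂h/∂y = (258.3 − 258.1) / (-60 − 0) = -0.003333
|∇h| = √(-0.001000² + -0.003333²) = 0.00348

0.0035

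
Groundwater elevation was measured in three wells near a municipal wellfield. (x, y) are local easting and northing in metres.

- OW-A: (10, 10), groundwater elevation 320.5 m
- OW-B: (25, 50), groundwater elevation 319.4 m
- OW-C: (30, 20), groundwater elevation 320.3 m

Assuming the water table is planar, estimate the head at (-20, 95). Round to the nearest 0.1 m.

Taking OW-A as reference: OW-B−OW-A = (15, 40, -1.1); OW-C−OW-A = (20, 10, -0.2).
Solve a·Δx + b·Δy = Δh: det = 15·10 − 20·40 = -650.
∂h/∂x = [(-1.1)·10 − (-0.2)·40] / -650 = +0.004615
∂h/∂y = [15·(-0.2) − 20·(-1.1)] / -650 = -0.02923
h(-20, 95) = 320.5 + (+0.004615)·(-30) + (-0.02923)·(85) = 320.5 -0.138 -2.485 = 317.877 m.

317.9 m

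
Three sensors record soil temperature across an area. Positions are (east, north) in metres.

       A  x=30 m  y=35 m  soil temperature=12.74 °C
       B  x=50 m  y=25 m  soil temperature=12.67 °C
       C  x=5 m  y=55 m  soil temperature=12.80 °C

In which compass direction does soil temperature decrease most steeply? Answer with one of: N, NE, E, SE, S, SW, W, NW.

Differences from A: to B (Δx, Δy, Δh) = (20, -10, -0.07); to C = (-25, 20, +0.06).
Solve a·Δx + b·Δy = ΔT: det = 20·20 − (-25)·(-10) = 150.
∂T/∂x = [(-0.07)·20 − (+0.06)·(-10)] / 150 = -0.005333
∂T/∂y = [20·(+0.06) − (-25)·(-0.07)] / 150 = -0.003667
Steepest decrease is along −∇f = (+0.005333 E, +0.003667 N) → northeast.

NE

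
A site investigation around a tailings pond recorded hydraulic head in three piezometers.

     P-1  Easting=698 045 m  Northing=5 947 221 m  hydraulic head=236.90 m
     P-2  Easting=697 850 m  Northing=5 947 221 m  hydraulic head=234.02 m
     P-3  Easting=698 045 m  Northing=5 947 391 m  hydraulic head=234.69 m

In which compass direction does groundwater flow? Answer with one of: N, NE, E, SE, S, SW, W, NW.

∂h/∂x = (234.02 − 236.90) / (697850 − 698045) = +0.01477
∂h/∂y = (234.69 − 236.90) / (5947391 − 5947221) = -0.01300
Flow = −∇h = (-0.01477 east, +0.01300 north), which points northwest.

NW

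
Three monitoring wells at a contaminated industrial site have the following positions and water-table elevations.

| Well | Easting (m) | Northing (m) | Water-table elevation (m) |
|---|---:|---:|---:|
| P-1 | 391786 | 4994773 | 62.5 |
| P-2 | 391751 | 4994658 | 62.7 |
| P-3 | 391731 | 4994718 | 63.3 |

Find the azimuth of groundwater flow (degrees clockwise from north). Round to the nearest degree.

With h = a·x + b·y + c and P-1 as origin, the differences give:
  (-35)·a + (-115)·b = +0.2
  (-55)·a + (-55)·b = +0.8
Eliminate b (×(-55) and ×(-115), subtract): -4400·a = 81.00 → a = ∂h/∂x = -0.01841
Back-substitute: b = ∂h/∂y = +0.003864.
Flow direction (−∇h) has components (+0.01841 E, -0.003864 N).
Azimuth = atan2(E, N) = atan2(+0.01841, -0.003864) = 101.9° ≈ 102°.

102°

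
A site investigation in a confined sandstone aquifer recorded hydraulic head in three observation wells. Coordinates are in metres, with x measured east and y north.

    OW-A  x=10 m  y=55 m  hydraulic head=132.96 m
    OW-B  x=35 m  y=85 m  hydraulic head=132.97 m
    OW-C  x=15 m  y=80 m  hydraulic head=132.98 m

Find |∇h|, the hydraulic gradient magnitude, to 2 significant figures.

With h = a·x + b·y + c and OW-A as origin, the differences give:
  25·a + 30·b = +0.01
  5·a + 25·b = +0.02
Eliminate b (×25 and ×30, subtract): 475·a = -0.350 → a = ∂h/∂x = -0.0007368
Back-substitute: b = ∂h/∂y = +0.0009474.
|∇h| = √(-0.0007368² + 0.0009474²) = 0.0012

0.0012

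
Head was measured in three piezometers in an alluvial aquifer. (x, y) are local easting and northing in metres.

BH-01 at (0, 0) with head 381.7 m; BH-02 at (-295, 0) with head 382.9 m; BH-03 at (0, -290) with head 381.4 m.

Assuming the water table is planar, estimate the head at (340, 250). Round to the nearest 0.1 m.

∂h/∂x = (382.9 − 381.7) / (-295 − 0) = -0.004068
∂h/∂y = (381.4 − 381.7) / (-290 − 0) = +0.001034
h(340, 250) = 381.7 + (-0.004068)·(340) + (+0.001034)·(250) = 381.7 -1.383 +0.259 = 380.576 m.

380.6 m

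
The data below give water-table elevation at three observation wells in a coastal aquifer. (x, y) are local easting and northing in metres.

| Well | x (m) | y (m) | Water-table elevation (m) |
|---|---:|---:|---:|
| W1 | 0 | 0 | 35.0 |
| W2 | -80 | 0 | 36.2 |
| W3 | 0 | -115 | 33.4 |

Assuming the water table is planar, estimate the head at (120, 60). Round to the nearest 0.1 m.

34.0 m

∂h/∂x = (36.2 − 35.0) / (-80 − 0) = -0.01500
∂h/∂y = (33.4 − 35.0) / (-115 − 0) = +0.01391
h(120, 60) = 35.0 + (-0.01500)·(120) + (+0.01391)·(60) = 35.0 -1.800 +0.835 = 34.035 m.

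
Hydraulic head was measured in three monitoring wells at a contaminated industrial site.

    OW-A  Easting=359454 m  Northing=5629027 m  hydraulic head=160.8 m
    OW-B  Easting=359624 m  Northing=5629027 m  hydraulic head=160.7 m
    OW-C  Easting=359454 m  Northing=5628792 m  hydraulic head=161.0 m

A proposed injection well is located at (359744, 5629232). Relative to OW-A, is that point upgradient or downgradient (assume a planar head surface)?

∂h/∂x = (160.7 − 160.8) / (359624 − 359454) = -0.0005882
∂h/∂y = (161.0 − 160.8) / (5628792 − 5629027) = -0.0008511
Head at (359744, 5629232) = 160.8 + (-0.0005882)·(290) + (-0.0008511)·(205) = 160.45 m.
That is lower than the 160.8 m at OW-A, so the point is downgradient.

downgradient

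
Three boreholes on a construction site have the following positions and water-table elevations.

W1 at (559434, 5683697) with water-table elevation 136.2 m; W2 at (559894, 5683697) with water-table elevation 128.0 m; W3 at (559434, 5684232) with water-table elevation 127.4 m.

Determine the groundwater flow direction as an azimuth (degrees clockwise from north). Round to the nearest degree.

047°

∂h/∂x = (128.0 − 136.2) / (559894 − 559434) = -0.01783
∂h/∂y = (127.4 − 136.2) / (5684232 − 5683697) = -0.01645
Flow direction (−∇h) has components (+0.01783 E, +0.01645 N).
Azimuth = atan2(E, N) = atan2(+0.01783, +0.01645) = 47.3° ≈ 047°.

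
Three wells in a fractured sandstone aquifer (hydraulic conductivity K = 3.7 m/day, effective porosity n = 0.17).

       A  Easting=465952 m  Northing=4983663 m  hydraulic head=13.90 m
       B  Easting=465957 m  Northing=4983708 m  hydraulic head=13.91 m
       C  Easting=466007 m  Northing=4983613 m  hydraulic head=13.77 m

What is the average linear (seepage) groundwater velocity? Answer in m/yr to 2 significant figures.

16 m/yr

Differences from A: to B (Δx, Δy, Δh) = (5, 45, +0.01); to C = (55, -50, -0.13).
Solve a·Δx + b·Δy = Δh: det = 5·(-50) − 55·45 = -2725.
∂h/∂x = [(+0.01)·(-50) − (-0.13)·45] / -2725 = -0.001963
∂h/∂y = [5·(-0.13) − 55·(+0.01)] / -2725 = +0.0004404
|∇h| = √(-0.001963² + 0.0004404²) = 0.002012
Seepage velocity v = K·i/n = 3.7 × 0.002012 / 0.17 = 0.04379 m/day = 15.99 m/yr.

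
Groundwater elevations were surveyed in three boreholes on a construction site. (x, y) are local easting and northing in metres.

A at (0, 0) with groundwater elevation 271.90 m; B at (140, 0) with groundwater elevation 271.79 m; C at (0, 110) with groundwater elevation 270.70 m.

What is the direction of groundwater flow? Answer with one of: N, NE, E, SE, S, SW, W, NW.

N

∂h/∂x = (271.79 − 271.90) / (140 − 0) = -0.0007857
∂h/∂y = (270.70 − 271.90) / (110 − 0) = -0.01091
Flow = −∇h = (+0.0007857 east, +0.01091 north), which points north.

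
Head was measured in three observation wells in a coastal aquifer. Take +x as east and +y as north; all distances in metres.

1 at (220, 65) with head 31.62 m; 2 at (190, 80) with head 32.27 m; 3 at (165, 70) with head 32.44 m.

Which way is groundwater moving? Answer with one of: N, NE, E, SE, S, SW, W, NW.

SE

Taking 1 as reference: 2−1 = (-30, 15, +0.65); 3−1 = (-55, 5, +0.82).
Determinant of the coordinate differences = (-30)·5 − (-55)·15 = 675.
∂h/∂x = [(+0.65)·5 − (+0.82)·15] / 675 = -0.01341
∂h/∂y = [(-30)·(+0.82) − (-55)·(+0.65)] / 675 = +0.01652
Flow = −∇h = (+0.01341 east, -0.01652 north), which points southeast.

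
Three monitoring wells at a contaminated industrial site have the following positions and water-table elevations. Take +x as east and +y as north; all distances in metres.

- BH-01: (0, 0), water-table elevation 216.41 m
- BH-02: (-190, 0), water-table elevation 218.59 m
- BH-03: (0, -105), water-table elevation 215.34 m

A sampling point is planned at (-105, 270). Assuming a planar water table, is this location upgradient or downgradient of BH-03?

upgradient

∂h/∂x = (218.59 − 216.41) / (-190 − 0) = -0.01147
∂h/∂y = (215.34 − 216.41) / (-105 − 0) = +0.01019
Head at (-105, 270) = 216.41 + (-0.01147)·(-105) + (+0.01019)·(270) = 220.37 m.
That is higher than the 215.34 m at BH-03, so the point is upgradient.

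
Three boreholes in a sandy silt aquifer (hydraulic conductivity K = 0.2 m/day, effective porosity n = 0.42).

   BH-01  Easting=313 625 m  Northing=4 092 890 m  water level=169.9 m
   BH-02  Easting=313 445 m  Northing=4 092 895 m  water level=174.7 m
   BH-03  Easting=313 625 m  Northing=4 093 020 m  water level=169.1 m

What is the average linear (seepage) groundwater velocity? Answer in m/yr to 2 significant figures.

4.8 m/yr

Differences from BH-01: to BH-02 (Δx, Δy, Δh) = (-180, 5, +4.8); to BH-03 = (0, 130, -0.8).
Determinant of the coordinate differences = (-180)·130 − 0·5 = -23400.
∂h/∂x = [(+4.8)·130 − (-0.8)·5] / -23400 = -0.02684
∂h/∂y = [(-180)·(-0.8) − 0·(+4.8)] / -23400 = -0.006154
|∇h| = √(-0.02684² + -0.006154²) = 0.02754
Seepage velocity v = K·i/n = 0.2 × 0.02754 / 0.42 = 0.01311 m/day = 4.788 m/yr.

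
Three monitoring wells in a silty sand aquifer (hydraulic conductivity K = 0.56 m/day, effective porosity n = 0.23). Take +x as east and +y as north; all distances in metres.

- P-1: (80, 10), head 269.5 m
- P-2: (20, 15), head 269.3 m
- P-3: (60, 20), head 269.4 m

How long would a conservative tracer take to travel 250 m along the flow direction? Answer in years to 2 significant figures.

56 years

Differences from P-1: to P-2 (Δx, Δy, Δh) = (-60, 5, -0.2); to P-3 = (-20, 10, -0.1).
Determinant of the coordinate differences = (-60)·10 − (-20)·5 = -500.
∂h/∂x = [(-0.2)·10 − (-0.1)·5] / -500 = +0.003000
∂h/∂y = [(-60)·(-0.1) − (-20)·(-0.2)] / -500 = -0.004000
|∇h| = √(0.003000² + -0.004000²) = 0.005
Seepage velocity v = K·i/n = 0.56 × 0.005 / 0.23 = 0.01217 m/day.
t = 250 / 0.01217 = 2.054e+04 days = 56.2 years.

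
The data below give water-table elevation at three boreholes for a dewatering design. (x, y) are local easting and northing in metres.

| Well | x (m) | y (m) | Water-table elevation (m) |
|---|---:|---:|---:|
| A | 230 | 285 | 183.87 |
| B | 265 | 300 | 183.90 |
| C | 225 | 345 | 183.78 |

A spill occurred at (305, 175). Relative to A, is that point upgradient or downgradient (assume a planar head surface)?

upgradient

With h = a·x + b·y + c and A as origin, the differences give:
  35·a + 15·b = +0.03
  (-5)·a + 60·b = -0.09
Eliminate b (×60 and ×15, subtract): 2175·a = 3.150 → a = ∂h/∂x = +0.001448
Back-substitute: b = ∂h/∂y = -0.001379.
Head at (305, 175) = 183.87 + (+0.001448)·(75) + (-0.001379)·(-110) = 184.13 m.
That is higher than the 183.87 m at A, so the point is upgradient.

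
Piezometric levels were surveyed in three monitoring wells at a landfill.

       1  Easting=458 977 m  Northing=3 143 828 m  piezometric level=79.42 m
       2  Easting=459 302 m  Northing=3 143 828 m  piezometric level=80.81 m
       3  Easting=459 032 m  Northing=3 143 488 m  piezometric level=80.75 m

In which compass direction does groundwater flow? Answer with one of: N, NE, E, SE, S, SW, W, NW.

Taking 1 as reference: 2−1 = (325, 0, +1.39); 3−1 = (55, -340, +1.33).
Solve a·Δx + b·Δy = Δh: det = 325·(-340) − 55·0 = -110500.
∂h/∂x = [(+1.39)·(-340) − (+1.33)·0] / -110500 = +0.004277
∂h/∂y = [325·(+1.33) − 55·(+1.39)] / -110500 = -0.003220
Flow = −∇h = (-0.004277 east, +0.003220 north), which points northwest.

NW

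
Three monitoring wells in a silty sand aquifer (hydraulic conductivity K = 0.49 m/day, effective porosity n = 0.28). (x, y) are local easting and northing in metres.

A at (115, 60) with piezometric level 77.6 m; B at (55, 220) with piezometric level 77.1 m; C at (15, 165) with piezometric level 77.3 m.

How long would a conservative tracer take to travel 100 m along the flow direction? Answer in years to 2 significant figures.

Differences from A: to B (Δx, Δy, Δh) = (-60, 160, -0.5); to C = (-100, 105, -0.3).
Solve a·Δx + b·Δy = Δh: det = (-60)·105 − (-100)·160 = 9700.
∂h/∂x = [(-0.5)·105 − (-0.3)·160] / 9700 = -0.0004639
∂h/∂y = [(-60)·(-0.3) − (-100)·(-0.5)] / 9700 = -0.003299
|∇h| = √(-0.0004639² + -0.003299²) = 0.003331
Seepage velocity v = K·i/n = 0.49 × 0.003331 / 0.28 = 0.005829 m/day.
t = 100 / 0.005829 = 1.716e+04 days = 47 years.

47 years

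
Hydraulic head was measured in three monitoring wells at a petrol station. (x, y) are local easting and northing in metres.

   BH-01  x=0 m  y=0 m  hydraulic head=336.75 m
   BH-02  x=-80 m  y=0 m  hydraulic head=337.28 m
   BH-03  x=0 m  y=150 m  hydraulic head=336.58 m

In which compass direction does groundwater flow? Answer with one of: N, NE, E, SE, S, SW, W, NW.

∂h/∂x = (337.28 − 336.75) / (-80 − 0) = -0.006625
∂h/∂y = (336.58 − 336.75) / (150 − 0) = -0.001133
Flow = −∇h = (+0.006625 east, +0.001133 north), which points east.

E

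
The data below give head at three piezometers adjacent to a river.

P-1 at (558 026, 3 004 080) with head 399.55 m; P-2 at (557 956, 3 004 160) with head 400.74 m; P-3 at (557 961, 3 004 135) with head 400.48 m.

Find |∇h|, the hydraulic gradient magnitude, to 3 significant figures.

0.0112

Differences from P-1: to P-2 (Δx, Δy, Δh) = (-70, 80, +1.19); to P-3 = (-65, 55, +0.93).
Solve a·Δx + b·Δy = Δh: det = (-70)·55 − (-65)·80 = 1350.
∂h/∂x = [(+1.19)·55 − (+0.93)·80] / 1350 = -0.006630
∂h/∂y = [(-70)·(+0.93) − (-65)·(+1.19)] / 1350 = +0.009074
|∇h| = √(-0.006630² + 0.009074²) = 0.01124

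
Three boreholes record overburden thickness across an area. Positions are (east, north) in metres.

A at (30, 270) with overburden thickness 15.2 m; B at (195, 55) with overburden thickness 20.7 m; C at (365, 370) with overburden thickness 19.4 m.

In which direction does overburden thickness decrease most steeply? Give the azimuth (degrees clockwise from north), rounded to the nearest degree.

Differences from A: to B (Δx, Δy, Δh) = (165, -215, +5.5); to C = (335, 100, +4.2).
Determinant of the coordinate differences = 165·100 − 335·(-215) = 88525.
∂d/∂x = [(+5.5)·100 − (+4.2)·(-215)] / 88525 = +0.01641
∂d/∂y = [165·(+4.2) − 335·(+5.5)] / 88525 = -0.01299
Steepest decrease is along −∇f: components (-0.01641 E, +0.01299 N).
Azimuth = atan2(-0.01641, +0.01299) = 308.3° ≈ 308°.

308°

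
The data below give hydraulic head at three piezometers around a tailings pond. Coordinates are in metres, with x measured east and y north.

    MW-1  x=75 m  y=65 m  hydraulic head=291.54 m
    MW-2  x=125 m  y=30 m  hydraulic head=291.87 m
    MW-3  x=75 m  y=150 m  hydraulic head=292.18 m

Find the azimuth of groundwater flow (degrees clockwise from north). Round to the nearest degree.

238°

Taking MW-1 as reference: MW-2−MW-1 = (50, -35, +0.33); MW-3−MW-1 = (0, 85, +0.64).
Determinant of the coordinate differences = 50·85 − 0·(-35) = 4250.
∂h/∂x = [(+0.33)·85 − (+0.64)·(-35)] / 4250 = +0.01187
∂h/∂y = [50·(+0.64) − 0·(+0.33)] / 4250 = +0.007529
Flow direction (−∇h) has components (-0.01187 E, -0.007529 N).
Azimuth = atan2(E, N) = atan2(-0.01187, -0.007529) = 237.6° ≈ 238°.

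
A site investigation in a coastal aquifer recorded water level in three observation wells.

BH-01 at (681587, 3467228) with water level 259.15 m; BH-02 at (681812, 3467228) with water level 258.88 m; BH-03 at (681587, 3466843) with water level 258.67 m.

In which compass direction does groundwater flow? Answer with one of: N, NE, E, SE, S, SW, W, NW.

SE

∂h/∂x = (258.88 − 259.15) / (681812 − 681587) = -0.001200
∂h/∂y = (258.67 − 259.15) / (3466843 − 3467228) = +0.001247
Flow = −∇h = (+0.001200 east, -0.001247 north), which points southeast.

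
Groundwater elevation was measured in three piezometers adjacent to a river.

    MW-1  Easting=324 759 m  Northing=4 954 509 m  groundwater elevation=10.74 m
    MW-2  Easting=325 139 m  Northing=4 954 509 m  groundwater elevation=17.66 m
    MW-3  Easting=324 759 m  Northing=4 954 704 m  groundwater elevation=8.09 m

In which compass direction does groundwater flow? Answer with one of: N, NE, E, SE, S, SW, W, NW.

NW

∂h/∂x = (17.66 − 10.74) / (325139 − 324759) = +0.01821
∂h/∂y = (8.09 − 10.74) / (4954704 − 4954509) = -0.01359
Flow = −∇h = (-0.01821 east, +0.01359 north), which points northwest.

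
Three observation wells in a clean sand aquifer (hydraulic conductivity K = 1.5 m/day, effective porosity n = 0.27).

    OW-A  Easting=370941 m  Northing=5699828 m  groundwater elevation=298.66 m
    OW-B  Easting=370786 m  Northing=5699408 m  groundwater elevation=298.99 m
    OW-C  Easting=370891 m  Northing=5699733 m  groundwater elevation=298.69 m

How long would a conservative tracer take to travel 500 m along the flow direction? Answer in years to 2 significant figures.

Differences from OW-A: to OW-B (Δx, Δy, Δh) = (-155, -420, +0.33); to OW-C = (-50, -95, +0.03).
Solve a·Δx + b·Δy = Δh: det = (-155)·(-95) − (-50)·(-420) = -6275.
∂h/∂x = [(+0.33)·(-95) − (+0.03)·(-420)] / -6275 = +0.002988
∂h/∂y = [(-155)·(+0.03) − (-50)·(+0.33)] / -6275 = -0.001888
|∇h| = √(0.002988² + -0.001888²) = 0.003534
Seepage velocity v = K·i/n = 1.5 × 0.003534 / 0.27 = 0.01963 m/day.
t = 500 / 0.01963 = 2.547e+04 days = 69.7 years.

70 years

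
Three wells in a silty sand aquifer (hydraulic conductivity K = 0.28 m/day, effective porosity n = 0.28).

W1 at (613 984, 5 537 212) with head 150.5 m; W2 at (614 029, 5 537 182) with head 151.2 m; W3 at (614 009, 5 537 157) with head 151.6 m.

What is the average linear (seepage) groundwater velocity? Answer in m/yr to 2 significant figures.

Three-point gradient (reference W1): Δ to W2 = (45, -30, +0.7), Δ to W3 = (25, -55, +1.1).
∂h/∂x = +0.003188, ∂h/∂y = -0.01855 (det = -1725).
|∇h| = √(0.003188² + -0.01855²) = 0.01882
Seepage velocity v = K·i/n = 0.28 × 0.01882 / 0.28 = 0.01882 m/day = 6.874 m/yr.

6.9 m/yr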